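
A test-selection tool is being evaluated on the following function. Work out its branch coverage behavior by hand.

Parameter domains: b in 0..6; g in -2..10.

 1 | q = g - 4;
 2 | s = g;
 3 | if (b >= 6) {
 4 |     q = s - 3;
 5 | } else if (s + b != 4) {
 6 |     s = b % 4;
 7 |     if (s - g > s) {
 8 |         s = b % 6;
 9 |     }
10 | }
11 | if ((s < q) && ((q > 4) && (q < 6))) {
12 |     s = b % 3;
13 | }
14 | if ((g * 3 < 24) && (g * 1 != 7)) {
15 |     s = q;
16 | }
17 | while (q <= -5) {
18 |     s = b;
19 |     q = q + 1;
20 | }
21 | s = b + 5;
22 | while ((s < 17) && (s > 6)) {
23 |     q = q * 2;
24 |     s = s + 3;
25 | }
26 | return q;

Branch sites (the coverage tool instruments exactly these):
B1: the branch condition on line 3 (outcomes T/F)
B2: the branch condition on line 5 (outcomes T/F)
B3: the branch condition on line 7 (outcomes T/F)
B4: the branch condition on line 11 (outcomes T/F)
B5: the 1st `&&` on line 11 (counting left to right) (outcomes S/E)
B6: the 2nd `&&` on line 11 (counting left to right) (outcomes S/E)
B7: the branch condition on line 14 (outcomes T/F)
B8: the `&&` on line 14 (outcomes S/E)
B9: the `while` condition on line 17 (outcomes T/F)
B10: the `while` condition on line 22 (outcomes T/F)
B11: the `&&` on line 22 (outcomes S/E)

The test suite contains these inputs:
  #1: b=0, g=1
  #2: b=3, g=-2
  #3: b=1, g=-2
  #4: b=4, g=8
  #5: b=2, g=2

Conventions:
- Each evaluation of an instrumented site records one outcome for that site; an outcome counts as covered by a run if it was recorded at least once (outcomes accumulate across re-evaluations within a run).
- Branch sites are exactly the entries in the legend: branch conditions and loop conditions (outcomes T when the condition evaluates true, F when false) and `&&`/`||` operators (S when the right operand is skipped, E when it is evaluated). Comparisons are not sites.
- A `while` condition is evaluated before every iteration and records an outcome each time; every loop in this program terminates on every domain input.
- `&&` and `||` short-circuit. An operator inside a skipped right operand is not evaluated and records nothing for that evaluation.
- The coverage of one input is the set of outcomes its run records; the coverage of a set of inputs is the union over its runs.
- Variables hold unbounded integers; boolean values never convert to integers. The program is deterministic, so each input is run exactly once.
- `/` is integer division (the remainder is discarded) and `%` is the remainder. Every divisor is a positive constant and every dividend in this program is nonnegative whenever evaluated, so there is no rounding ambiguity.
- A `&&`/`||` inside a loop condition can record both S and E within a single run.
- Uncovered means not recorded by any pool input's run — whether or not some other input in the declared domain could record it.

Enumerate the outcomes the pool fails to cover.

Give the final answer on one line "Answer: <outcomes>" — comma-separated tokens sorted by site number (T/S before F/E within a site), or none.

input #1 (b=0, g=1): events B1->F, B2->T, B3->F, B5->S, B4->F, B8->E, B7->T, B9->F, B11->E, B10->F; covers B1=F, B2=T, B3=F, B4=F, B5=S, B7=T, B8=E, B9=F, B10=F, B11=E
input #2 (b=3, g=-2): events B1->F, B2->T, B3->T, B5->S, B4->F, B8->E, B7->T, B9->T, B9->T, B9->F, B11->E, B10->T, B11->E, B10->T, ...; covers B1=F, B2=T, B3=T, B4=F, B5=S, B7=T, B8=E, B9=T, B9=F, B10=T, B10=F, B11=S, B11=E
input #3 (b=1, g=-2): events B1->F, B2->T, B3->T, B5->S, B4->F, B8->E, B7->T, B9->T, B9->T, B9->F, B11->E, B10->F; covers B1=F, B2=T, B3=T, B4=F, B5=S, B7=T, B8=E, B9=T, B9=F, B10=F, B11=E
input #4 (b=4, g=8): events B1->F, B2->T, B3->F, B5->E, B6->S, B4->F, B8->S, B7->F, B9->F, B11->E, B10->T, B11->E, B10->T, B11->E, ...; covers B1=F, B2=T, B3=F, B4=F, B5=E, B6=S, B7=F, B8=S, B9=F, B10=T, B10=F, B11=S, B11=E
input #5 (b=2, g=2): events B1->F, B2->F, B5->S, B4->F, B8->E, B7->T, B9->F, B11->E, B10->T, B11->E, B10->T, B11->E, B10->T, B11->E, ...; covers B1=F, B2=F, B4=F, B5=S, B7=T, B8=E, B9=F, B10=T, B10=F, B11=S, B11=E
union over the pool: B1=F, B2=T, B2=F, B3=T, B3=F, B4=F, B5=S, B5=E, B6=S, B7=T, B7=F, B8=S, B8=E, B9=T, B9=F, B10=T, B10=F, B11=S, B11=E
uncovered (3 of 22): B1=T, B4=T, B6=E

Answer: B1=T, B4=T, B6=E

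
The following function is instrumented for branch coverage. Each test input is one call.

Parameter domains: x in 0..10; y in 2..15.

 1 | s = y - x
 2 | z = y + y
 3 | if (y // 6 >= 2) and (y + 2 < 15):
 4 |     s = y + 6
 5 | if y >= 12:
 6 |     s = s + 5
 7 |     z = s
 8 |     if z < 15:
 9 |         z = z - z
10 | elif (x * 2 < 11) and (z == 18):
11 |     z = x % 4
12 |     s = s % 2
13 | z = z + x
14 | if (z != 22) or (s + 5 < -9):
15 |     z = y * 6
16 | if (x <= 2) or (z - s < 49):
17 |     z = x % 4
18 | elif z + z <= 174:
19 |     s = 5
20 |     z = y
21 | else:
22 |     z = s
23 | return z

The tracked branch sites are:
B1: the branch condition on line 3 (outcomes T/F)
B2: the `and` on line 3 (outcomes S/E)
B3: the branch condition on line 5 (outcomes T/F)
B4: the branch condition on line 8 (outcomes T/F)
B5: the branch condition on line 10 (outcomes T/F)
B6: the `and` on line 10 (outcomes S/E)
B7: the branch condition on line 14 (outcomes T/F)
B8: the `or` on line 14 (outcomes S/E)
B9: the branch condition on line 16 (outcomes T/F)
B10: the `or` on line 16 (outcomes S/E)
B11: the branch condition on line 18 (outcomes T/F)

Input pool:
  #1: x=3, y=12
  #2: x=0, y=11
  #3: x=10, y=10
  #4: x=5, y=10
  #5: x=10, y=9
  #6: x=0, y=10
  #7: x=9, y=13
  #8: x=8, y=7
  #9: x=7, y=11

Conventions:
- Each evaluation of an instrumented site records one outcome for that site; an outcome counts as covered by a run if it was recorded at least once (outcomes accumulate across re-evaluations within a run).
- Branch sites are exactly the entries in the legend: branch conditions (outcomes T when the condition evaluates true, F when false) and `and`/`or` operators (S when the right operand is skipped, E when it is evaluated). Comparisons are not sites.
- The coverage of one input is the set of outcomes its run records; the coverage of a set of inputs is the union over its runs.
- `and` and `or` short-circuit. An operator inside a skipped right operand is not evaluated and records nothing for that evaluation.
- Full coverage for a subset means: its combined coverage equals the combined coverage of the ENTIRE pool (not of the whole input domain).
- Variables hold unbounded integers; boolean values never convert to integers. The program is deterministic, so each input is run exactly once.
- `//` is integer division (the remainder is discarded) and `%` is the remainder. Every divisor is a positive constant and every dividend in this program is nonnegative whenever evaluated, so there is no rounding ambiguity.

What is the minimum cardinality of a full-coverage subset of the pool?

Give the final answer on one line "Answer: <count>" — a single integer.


test 1 (x=3, y=12) hits B1=T, B2=E, B3=T, B4=F, B7=T, B8=S, B9=F, B10=E, B11=T
test 2 (x=0, y=11) hits B1=F, B2=S, B3=F, B5=F, B6=E, B7=F, B8=E, B9=T, B10=S
test 3 (x=10, y=10) hits B1=F, B2=S, B3=F, B5=F, B6=S, B7=T, B8=S, B9=F, B10=E, B11=T
test 4 (x=5, y=10) hits B1=F, B2=S, B3=F, B5=F, B6=E, B7=T, B8=S, B9=F, B10=E, B11=T
test 5 (x=10, y=9) hits B1=F, B2=S, B3=F, B5=F, B6=S, B7=T, B8=S, B9=F, B10=E, B11=T
test 6 (x=0, y=10) hits B1=F, B2=S, B3=F, B5=F, B6=E, B7=T, B8=S, B9=T, B10=S
test 7 (x=9, y=13) hits B1=F, B2=E, B3=T, B4=T, B7=T, B8=S, B9=F, B10=E, B11=T
test 8 (x=8, y=7) hits B1=F, B2=S, B3=F, B5=F, B6=S, B7=F, B8=E, B9=T, B10=E
test 9 (x=7, y=11) hits B1=F, B2=S, B3=F, B5=F, B6=S, B7=T, B8=S, B9=F, B10=E, B11=T
union over all inputs: B1=T, B1=F, B2=S, B2=E, B3=T, B3=F, B4=T, B4=F, B5=F, B6=S, B6=E, B7=T, B7=F, B8=S, B8=E, B9=T, B9=F, B10=S, B10=E, B11=T (20 outcomes)
checked all size-1 subsets: none covers 20 outcomes (max 10/20)
checked all size-2 subsets: none covers 20 outcomes (max 18/20)
checked all size-3 subsets: none covers 20 outcomes (max 19/20)
size 4: inputs {1, 2, 3, 7} cover all 20 outcomes, and no lexicographically smaller subset of this size does
Answer: 4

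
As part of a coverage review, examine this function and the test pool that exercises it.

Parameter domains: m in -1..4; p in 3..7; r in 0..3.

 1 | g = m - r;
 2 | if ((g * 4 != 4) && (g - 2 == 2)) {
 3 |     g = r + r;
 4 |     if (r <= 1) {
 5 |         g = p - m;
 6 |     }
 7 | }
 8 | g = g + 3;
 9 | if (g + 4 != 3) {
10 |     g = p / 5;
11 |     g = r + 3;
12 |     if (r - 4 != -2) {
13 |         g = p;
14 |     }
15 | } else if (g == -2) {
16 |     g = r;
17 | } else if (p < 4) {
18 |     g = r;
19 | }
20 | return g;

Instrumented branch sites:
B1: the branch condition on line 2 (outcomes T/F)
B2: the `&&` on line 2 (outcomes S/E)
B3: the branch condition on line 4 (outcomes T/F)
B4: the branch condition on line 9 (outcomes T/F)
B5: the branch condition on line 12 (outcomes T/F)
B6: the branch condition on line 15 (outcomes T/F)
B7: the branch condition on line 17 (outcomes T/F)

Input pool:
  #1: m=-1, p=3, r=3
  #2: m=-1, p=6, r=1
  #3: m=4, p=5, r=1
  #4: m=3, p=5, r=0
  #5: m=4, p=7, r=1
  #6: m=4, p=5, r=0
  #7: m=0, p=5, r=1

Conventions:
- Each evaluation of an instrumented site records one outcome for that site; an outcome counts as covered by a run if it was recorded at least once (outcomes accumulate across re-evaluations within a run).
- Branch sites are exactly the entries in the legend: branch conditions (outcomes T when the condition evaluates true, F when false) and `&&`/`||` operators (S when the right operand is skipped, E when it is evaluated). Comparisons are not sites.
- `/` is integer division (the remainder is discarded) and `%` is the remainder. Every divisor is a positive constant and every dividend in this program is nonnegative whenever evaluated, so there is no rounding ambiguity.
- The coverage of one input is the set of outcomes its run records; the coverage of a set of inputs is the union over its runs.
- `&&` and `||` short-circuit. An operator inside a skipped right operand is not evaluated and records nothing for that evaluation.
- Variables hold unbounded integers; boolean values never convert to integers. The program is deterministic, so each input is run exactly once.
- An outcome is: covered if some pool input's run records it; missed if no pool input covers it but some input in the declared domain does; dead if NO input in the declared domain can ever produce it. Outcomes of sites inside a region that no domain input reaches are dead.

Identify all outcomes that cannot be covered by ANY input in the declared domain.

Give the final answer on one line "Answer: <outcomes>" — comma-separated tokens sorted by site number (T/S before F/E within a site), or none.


sweeping the full domain (120 inputs) for each outcome:
  B3=F: no domain input ever produces it -> dead
  B6=T: no domain input ever produces it -> dead
  reachable outcomes have witnesses, e.g. B1=T (e.g. m=4, p=3, r=0), B1=F (e.g. m=-1, p=3, r=0), B2=S (e.g. m=1, p=3, r=0), B2=E (e.g. m=-1, p=3, r=0)
Answer: B3=F, B6=T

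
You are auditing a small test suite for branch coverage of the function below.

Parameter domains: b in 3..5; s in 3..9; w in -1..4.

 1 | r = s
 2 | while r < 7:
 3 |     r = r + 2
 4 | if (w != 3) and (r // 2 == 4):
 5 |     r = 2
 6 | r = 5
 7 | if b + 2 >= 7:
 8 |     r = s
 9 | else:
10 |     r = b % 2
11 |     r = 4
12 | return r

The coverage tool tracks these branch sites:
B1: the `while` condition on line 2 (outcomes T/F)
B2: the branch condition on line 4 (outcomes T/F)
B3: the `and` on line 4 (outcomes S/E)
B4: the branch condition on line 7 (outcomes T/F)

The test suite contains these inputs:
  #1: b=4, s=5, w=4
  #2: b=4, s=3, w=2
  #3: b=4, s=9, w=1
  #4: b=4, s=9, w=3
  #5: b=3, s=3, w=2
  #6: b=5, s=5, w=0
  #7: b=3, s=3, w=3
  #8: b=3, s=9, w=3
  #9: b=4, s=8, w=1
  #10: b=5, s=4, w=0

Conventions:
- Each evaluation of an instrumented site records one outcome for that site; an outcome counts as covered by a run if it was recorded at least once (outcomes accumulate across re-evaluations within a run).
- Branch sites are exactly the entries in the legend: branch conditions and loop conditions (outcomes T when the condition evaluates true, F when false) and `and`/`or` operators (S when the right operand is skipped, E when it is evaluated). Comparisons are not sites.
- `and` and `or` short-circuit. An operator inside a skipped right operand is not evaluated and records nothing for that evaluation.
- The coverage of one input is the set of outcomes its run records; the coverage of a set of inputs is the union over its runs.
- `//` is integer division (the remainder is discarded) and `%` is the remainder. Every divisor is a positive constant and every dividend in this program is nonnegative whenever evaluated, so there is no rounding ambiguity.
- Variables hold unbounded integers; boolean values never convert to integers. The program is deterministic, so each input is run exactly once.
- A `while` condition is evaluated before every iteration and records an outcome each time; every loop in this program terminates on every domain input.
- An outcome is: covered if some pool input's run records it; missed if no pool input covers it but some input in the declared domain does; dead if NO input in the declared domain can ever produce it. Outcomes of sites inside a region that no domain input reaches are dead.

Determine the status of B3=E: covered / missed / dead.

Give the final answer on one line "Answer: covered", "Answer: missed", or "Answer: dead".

B3=E is recorded by pool input(s) 1, 2, 3, 5, 6, 9, 10 -> covered

Answer: covered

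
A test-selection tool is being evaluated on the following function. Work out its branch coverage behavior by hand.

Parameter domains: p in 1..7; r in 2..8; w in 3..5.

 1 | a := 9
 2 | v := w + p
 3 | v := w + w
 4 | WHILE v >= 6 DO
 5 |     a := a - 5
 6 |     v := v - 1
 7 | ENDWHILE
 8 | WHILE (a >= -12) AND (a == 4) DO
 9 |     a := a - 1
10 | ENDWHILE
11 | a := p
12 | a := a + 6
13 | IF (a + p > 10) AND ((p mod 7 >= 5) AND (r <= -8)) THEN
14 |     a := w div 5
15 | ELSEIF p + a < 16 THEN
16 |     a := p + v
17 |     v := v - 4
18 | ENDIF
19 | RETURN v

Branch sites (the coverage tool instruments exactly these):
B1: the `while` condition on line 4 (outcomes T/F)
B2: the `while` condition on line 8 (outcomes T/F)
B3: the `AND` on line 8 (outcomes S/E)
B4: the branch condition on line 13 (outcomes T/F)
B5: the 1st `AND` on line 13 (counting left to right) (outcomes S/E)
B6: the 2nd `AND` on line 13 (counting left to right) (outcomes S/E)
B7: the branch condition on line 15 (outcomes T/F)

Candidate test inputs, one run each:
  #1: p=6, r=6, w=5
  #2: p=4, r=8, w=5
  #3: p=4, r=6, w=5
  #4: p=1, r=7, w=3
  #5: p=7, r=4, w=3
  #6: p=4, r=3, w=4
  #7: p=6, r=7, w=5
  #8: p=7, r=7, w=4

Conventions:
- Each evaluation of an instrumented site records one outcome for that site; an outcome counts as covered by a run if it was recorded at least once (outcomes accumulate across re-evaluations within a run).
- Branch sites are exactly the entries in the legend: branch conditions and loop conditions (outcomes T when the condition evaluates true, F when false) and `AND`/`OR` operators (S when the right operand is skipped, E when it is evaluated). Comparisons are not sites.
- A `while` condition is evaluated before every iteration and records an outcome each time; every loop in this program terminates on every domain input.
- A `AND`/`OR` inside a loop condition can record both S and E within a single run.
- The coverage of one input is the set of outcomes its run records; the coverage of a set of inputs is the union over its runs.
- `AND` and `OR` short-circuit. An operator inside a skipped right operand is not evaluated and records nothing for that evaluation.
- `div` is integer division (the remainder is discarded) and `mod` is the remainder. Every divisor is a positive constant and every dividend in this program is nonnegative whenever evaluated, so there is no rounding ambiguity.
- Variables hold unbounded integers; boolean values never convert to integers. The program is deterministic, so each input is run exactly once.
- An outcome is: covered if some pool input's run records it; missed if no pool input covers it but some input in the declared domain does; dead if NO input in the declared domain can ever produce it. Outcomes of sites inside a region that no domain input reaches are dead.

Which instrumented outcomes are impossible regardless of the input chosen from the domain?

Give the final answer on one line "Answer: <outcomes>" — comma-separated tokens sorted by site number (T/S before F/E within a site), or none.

running all 147 domain inputs and tallying outcomes:
  B4=T: unreachable across the whole domain -> dead
  reachable outcomes have witnesses, e.g. B1=T (e.g. p=1, r=2, w=3), B1=F (e.g. p=1, r=2, w=3), B2=T (e.g. p=1, r=2, w=3), B2=F (e.g. p=1, r=2, w=3)

Answer: B4=T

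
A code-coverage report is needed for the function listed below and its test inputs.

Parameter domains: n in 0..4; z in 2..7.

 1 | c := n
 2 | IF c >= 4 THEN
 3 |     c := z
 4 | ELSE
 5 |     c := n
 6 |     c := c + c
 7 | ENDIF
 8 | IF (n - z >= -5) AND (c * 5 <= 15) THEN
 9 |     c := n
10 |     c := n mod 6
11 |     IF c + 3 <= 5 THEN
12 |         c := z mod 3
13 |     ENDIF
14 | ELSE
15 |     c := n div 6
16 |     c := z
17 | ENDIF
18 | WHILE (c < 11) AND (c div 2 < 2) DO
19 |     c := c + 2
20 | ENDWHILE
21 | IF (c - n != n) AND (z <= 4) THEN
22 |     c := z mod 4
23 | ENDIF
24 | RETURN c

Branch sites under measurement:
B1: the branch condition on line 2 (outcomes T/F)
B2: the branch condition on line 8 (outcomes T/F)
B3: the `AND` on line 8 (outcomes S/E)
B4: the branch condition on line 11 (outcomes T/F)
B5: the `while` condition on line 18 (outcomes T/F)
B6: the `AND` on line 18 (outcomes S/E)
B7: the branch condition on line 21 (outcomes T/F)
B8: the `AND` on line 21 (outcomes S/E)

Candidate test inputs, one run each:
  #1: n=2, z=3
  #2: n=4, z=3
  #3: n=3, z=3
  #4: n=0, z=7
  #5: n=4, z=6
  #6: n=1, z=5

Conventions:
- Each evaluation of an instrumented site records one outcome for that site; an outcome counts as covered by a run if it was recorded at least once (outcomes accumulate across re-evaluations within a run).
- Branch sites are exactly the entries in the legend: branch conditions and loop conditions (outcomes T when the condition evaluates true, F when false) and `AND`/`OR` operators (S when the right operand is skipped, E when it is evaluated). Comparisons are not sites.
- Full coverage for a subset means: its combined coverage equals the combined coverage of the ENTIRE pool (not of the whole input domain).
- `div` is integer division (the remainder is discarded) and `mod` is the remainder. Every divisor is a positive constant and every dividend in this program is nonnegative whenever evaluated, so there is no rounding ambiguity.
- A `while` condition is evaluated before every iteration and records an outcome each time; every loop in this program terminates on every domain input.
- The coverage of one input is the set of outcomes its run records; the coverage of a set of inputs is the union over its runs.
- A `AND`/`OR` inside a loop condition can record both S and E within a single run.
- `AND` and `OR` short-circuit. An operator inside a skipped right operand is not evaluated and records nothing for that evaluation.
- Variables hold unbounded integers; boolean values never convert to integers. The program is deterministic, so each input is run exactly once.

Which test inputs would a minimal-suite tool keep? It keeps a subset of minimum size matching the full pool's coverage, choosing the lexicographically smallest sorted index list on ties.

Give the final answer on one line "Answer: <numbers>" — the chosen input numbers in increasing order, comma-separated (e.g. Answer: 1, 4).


#1 (n=2, z=3) -> covered: B1=F, B2=F, B3=E, B5=T, B5=F, B6=E, B7=T, B8=E
#2 (n=4, z=3) -> covered: B1=T, B2=T, B3=E, B4=F, B5=F, B6=E, B7=T, B8=E
#3 (n=3, z=3) -> covered: B1=F, B2=F, B3=E, B5=T, B5=F, B6=E, B7=T, B8=E
#4 (n=0, z=7) -> covered: B1=F, B2=F, B3=S, B5=F, B6=E, B7=F, B8=E
#5 (n=4, z=6) -> covered: B1=T, B2=F, B3=E, B5=F, B6=E, B7=F, B8=E
#6 (n=1, z=5) -> covered: B1=F, B2=T, B3=E, B4=T, B5=T, B5=F, B6=E, B7=F, B8=E
union over all inputs: B1=T, B1=F, B2=T, B2=F, B3=S, B3=E, B4=T, B4=F, B5=T, B5=F, B6=E, B7=T, B7=F, B8=E (14 outcomes)
size 1 is not enough: best union over all size-1 subsets is 9/14
size 2 is not enough: best union over all size-2 subsets is 12/14
size 3: inputs {2, 4, 6} cover all 14 outcomes, and no lexicographically smaller subset of this size does
Answer: 2, 4, 6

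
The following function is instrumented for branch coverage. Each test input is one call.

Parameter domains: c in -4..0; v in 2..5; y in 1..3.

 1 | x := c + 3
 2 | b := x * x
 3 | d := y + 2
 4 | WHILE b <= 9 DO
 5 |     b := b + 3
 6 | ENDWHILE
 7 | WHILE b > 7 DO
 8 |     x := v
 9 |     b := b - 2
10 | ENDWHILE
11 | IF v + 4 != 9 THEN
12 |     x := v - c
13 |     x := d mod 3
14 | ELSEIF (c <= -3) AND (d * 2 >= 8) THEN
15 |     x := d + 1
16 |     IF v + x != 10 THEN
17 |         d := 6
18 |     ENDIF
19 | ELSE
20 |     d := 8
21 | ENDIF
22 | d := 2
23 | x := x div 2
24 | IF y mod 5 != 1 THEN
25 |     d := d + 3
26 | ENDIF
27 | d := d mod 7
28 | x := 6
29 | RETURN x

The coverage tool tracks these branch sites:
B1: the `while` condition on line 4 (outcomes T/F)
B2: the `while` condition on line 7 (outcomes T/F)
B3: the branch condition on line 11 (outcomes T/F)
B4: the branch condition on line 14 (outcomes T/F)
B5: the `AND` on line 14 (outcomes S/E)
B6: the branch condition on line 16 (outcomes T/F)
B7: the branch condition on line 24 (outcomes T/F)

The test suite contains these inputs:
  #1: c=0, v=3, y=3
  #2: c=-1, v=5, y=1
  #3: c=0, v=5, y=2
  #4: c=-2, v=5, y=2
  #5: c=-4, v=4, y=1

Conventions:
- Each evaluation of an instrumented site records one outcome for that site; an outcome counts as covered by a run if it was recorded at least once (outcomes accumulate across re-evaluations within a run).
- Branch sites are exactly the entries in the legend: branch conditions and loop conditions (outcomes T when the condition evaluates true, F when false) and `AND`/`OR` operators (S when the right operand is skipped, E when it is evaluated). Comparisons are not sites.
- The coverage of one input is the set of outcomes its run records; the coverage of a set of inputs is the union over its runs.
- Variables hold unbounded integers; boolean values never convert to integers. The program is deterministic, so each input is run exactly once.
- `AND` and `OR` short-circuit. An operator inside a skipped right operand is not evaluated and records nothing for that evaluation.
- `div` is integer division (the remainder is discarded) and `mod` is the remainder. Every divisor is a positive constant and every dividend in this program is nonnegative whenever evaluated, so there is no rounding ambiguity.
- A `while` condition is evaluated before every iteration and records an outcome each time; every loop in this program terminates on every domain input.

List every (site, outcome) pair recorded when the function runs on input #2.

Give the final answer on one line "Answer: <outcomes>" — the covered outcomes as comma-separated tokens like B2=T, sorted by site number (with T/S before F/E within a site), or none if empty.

Tracing the run of input #2 (c=-1, v=5, y=1):
  B1->T, B1->T, B1->F, B2->T, B2->T, B2->F, B3->F, B5->S, B4->F, B7->F
as a set, this run covers: B1=T, B1=F, B2=T, B2=F, B3=F, B4=F, B5=S, B7=F

Answer: B1=T, B1=F, B2=T, B2=F, B3=F, B4=F, B5=S, B7=F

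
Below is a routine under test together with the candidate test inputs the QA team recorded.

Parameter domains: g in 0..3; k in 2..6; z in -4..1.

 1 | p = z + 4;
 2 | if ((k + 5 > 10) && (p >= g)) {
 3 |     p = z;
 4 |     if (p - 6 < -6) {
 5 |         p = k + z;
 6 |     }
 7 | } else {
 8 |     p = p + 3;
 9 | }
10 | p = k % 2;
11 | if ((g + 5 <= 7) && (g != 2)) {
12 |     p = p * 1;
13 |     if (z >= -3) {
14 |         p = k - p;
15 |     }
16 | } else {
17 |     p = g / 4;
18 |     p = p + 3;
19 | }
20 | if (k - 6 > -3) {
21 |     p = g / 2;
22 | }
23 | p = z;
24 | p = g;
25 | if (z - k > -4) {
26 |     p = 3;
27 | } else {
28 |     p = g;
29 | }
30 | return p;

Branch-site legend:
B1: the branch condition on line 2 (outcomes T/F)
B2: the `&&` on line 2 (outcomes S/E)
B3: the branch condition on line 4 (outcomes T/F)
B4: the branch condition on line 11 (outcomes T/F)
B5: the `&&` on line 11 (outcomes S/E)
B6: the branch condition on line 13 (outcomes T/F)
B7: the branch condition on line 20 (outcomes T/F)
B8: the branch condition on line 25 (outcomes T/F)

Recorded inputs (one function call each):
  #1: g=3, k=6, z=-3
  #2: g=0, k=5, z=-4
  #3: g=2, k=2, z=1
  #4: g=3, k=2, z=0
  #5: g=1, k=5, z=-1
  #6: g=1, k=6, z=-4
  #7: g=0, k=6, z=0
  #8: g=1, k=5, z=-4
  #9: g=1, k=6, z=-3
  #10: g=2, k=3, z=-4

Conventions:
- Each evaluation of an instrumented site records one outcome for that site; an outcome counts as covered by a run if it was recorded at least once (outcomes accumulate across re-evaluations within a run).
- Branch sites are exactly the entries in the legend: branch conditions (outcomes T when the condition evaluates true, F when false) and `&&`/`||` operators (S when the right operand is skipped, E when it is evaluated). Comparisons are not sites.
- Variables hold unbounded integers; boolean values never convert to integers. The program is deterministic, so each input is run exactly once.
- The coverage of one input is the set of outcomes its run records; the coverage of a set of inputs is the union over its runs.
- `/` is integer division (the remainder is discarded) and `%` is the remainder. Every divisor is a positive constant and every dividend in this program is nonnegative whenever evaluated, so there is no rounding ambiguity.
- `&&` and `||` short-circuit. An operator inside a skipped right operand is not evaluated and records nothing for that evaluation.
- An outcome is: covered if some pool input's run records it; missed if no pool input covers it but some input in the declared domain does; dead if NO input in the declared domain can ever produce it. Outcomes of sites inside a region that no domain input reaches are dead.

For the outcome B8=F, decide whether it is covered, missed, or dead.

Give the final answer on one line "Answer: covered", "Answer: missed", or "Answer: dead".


B8=F is recorded by pool input(s) 1, 2, 5, 6, 7, 8, 9, 10 -> covered
Answer: covered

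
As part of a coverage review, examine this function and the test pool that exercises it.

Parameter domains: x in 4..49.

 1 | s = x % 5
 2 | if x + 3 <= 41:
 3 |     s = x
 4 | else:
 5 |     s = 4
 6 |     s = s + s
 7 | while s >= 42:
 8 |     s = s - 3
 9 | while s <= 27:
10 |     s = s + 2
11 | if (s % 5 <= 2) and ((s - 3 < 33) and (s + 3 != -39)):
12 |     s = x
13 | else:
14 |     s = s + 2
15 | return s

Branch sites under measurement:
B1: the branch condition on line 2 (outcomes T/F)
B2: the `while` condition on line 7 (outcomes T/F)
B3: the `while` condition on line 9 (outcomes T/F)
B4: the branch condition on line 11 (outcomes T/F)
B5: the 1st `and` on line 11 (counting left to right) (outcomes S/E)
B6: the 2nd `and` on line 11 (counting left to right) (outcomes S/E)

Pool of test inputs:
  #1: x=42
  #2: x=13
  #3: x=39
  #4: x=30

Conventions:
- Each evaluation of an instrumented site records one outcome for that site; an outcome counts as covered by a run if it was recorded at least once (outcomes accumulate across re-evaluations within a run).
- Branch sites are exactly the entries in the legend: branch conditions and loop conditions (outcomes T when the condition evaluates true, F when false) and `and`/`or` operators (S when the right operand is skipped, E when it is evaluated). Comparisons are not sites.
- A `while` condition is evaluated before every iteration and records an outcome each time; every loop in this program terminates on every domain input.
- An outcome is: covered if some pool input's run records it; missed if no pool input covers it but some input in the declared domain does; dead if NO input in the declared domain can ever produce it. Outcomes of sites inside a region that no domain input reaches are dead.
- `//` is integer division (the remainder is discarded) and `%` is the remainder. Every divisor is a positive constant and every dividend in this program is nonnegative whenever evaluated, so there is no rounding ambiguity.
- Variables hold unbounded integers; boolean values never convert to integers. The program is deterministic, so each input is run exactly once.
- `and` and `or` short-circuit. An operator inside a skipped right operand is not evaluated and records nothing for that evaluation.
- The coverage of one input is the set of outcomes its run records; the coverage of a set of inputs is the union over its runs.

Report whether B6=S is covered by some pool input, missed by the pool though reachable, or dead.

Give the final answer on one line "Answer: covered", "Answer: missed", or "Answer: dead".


no pool input records B6=S
but domain input (x=36) does record it -> reachable, so missed
Answer: missed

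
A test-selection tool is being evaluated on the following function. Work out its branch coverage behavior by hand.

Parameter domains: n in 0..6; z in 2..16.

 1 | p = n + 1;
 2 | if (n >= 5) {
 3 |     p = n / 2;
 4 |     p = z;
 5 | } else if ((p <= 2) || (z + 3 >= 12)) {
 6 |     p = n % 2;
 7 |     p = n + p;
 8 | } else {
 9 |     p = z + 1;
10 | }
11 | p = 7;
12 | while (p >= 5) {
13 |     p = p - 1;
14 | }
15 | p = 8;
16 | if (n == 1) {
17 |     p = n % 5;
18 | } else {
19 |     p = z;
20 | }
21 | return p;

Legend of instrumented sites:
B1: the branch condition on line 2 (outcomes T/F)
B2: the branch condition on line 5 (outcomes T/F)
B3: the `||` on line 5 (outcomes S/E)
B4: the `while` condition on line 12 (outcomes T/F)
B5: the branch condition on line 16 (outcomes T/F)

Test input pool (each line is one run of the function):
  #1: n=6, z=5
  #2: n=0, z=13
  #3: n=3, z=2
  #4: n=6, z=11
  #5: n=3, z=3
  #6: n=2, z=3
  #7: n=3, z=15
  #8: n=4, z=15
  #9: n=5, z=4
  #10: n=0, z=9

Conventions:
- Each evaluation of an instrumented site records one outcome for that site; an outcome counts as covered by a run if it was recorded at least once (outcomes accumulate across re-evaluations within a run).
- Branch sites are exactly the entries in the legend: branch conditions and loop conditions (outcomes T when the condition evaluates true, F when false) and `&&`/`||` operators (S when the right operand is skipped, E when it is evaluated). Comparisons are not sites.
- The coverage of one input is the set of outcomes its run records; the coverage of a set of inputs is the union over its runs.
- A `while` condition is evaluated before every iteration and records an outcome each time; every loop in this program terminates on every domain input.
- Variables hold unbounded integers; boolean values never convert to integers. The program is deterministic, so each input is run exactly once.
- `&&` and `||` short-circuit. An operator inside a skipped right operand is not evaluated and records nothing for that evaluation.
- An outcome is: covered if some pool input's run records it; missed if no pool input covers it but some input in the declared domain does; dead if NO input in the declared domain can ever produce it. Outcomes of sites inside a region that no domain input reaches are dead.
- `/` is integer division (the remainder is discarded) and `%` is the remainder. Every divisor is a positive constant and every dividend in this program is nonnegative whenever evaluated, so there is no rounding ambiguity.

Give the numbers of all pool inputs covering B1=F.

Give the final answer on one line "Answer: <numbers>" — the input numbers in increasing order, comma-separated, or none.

input #1 (n=6, z=5): misses B1=F
input #2 (n=0, z=13): covers B1=F
input #3 (n=3, z=2): covers B1=F
input #4 (n=6, z=11): misses B1=F
input #5 (n=3, z=3): covers B1=F
input #6 (n=2, z=3): covers B1=F
input #7 (n=3, z=15): covers B1=F
input #8 (n=4, z=15): covers B1=F
input #9 (n=5, z=4): misses B1=F
input #10 (n=0, z=9): covers B1=F

Answer: 2, 3, 5, 6, 7, 8, 10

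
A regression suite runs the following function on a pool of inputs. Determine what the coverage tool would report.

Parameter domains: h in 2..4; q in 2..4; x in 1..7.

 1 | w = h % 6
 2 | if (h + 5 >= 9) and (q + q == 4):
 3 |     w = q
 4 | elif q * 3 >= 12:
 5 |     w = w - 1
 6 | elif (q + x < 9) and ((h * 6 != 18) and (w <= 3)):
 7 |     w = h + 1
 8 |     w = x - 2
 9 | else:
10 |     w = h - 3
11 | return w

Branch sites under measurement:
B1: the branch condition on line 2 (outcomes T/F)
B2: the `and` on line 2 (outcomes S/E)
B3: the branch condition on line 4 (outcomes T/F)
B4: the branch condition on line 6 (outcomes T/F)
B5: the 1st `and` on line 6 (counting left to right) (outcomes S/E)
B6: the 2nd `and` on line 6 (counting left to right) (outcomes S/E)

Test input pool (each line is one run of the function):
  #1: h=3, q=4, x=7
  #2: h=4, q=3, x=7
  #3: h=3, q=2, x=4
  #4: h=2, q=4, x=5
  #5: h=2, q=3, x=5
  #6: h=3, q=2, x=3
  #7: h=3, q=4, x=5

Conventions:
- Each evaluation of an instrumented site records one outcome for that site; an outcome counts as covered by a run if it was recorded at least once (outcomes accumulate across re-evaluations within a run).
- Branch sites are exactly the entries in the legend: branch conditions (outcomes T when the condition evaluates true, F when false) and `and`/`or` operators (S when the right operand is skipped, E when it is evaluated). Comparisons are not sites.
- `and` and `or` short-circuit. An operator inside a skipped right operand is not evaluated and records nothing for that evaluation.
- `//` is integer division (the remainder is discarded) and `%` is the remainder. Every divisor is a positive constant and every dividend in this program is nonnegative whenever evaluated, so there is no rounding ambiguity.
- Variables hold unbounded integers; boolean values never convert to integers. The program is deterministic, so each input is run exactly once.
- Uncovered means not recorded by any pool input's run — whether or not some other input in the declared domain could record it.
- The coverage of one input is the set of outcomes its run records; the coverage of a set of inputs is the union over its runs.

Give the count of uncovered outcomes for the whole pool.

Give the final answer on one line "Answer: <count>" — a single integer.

input #1 (h=3, q=4, x=7): events B2->S, B1->F, B3->T; covers B1=F, B2=S, B3=T
input #2 (h=4, q=3, x=7): events B2->E, B1->F, B3->F, B5->S, B4->F; covers B1=F, B2=E, B3=F, B4=F, B5=S
input #3 (h=3, q=2, x=4): events B2->S, B1->F, B3->F, B5->E, B6->S, B4->F; covers B1=F, B2=S, B3=F, B4=F, B5=E, B6=S
input #4 (h=2, q=4, x=5): events B2->S, B1->F, B3->T; covers B1=F, B2=S, B3=T
input #5 (h=2, q=3, x=5): events B2->S, B1->F, B3->F, B5->E, B6->E, B4->T; covers B1=F, B2=S, B3=F, B4=T, B5=E, B6=E
input #6 (h=3, q=2, x=3): events B2->S, B1->F, B3->F, B5->E, B6->S, B4->F; covers B1=F, B2=S, B3=F, B4=F, B5=E, B6=S
input #7 (h=3, q=4, x=5): events B2->S, B1->F, B3->T; covers B1=F, B2=S, B3=T
union over the pool: B1=F, B2=S, B2=E, B3=T, B3=F, B4=T, B4=F, B5=S, B5=E, B6=S, B6=E
uncovered (1 of 12): B1=T

Answer: 1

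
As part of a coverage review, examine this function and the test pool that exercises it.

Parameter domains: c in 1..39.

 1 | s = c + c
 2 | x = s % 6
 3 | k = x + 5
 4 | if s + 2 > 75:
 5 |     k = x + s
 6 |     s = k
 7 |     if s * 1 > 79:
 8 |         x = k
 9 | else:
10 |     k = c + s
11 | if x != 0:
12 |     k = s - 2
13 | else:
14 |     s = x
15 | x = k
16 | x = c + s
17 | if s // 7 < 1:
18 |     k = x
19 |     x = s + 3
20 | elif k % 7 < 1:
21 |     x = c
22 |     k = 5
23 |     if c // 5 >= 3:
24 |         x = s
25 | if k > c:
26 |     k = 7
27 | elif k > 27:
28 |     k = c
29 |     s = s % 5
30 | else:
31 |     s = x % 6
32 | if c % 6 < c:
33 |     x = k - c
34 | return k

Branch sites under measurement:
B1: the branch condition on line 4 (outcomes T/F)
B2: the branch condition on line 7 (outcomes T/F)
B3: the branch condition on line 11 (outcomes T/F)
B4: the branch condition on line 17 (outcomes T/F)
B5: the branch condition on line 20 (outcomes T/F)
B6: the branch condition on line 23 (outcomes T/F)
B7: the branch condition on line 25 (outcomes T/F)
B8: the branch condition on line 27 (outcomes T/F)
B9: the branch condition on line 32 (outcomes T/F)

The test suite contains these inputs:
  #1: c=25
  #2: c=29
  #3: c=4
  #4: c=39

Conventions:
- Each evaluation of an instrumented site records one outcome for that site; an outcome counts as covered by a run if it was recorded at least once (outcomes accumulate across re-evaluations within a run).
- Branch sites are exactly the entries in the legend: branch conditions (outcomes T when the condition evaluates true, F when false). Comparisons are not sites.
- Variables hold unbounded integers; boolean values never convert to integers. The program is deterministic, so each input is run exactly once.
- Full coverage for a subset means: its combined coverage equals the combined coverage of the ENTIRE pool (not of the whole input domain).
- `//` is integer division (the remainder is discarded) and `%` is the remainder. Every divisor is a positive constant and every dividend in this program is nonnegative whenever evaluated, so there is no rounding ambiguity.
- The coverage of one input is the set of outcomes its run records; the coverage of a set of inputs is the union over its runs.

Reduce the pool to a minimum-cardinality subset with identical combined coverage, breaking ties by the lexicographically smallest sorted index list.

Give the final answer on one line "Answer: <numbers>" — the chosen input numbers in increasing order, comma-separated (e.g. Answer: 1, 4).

test 1 (c=25) fires B1->F, B3->T, B4->F, B5->F, B7->T, B9->T; hits B1=F, B3=T, B4=F, B5=F, B7=T, B9=T
test 2 (c=29) fires B1->F, B3->T, B4->F, B5->T, B6->T, B7->F, B8->F, B9->T; hits B1=F, B3=T, B4=F, B5=T, B6=T, B7=F, B8=F, B9=T
test 3 (c=4) fires B1->F, B3->T, B4->F, B5->F, B7->T, B9->F; hits B1=F, B3=T, B4=F, B5=F, B7=T, B9=F
test 4 (c=39) fires B1->T, B2->F, B3->F, B4->T, B7->F, B8->T, B9->T; hits B1=T, B2=F, B3=F, B4=T, B7=F, B8=T, B9=T
pool-wide coverage (16 outcomes): B1=T, B1=F, B2=F, B3=T, B3=F, B4=T, B4=F, B5=T, B5=F, B6=T, B7=T, B7=F, B8=T, B8=F, B9=T, B9=F
no size-1 subset reaches all 16 outcomes (best union: 8/16)
no size-2 subset reaches all 16 outcomes (best union: 13/16)
size 3: inputs {2, 3, 4} cover all 16 outcomes, and no lexicographically smaller subset of this size does

Answer: 2, 3, 4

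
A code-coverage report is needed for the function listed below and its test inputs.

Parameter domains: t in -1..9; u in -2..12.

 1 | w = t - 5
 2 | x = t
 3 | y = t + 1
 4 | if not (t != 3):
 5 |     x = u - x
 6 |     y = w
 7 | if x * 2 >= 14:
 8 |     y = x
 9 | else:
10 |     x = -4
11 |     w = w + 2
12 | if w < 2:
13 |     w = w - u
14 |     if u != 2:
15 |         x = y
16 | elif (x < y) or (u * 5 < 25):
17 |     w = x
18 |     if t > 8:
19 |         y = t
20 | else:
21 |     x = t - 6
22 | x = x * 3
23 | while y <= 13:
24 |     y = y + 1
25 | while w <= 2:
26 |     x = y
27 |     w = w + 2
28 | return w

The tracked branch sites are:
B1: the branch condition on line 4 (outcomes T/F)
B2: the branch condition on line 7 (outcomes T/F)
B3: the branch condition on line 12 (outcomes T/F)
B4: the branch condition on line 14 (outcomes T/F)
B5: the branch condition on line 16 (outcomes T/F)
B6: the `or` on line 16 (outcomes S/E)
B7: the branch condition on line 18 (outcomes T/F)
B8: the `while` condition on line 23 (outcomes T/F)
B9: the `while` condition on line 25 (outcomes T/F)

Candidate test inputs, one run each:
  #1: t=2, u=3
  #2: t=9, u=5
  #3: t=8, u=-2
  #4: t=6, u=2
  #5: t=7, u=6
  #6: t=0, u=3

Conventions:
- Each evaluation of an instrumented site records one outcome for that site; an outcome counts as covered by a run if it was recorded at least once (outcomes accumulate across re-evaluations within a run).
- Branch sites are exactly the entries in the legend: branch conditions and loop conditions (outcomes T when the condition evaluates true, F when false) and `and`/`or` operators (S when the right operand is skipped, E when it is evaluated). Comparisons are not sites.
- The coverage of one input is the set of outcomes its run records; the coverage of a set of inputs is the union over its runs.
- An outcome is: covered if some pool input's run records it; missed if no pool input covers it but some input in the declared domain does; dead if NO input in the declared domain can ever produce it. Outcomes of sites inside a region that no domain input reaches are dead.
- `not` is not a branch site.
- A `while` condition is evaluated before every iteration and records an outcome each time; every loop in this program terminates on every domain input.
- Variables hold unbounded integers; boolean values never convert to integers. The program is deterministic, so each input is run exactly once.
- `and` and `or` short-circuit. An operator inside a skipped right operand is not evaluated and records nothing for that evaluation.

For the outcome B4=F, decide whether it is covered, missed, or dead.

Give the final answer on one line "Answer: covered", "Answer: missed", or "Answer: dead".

no pool input records B4=F
but domain input (t=-1, u=2) does record it -> reachable, so missed

Answer: missed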